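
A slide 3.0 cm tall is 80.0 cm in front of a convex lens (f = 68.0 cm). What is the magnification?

m = -5.67

1/d_i = 1/f − 1/d_o = 1/(68.00) − 1/(80.0) = 0.002206, so d_i = 453.3 cm.
m = −d_i/d_o = −(453.3)/(80.0) = -5.67.
The image is real, inverted and enlarged, on the far side of the lens.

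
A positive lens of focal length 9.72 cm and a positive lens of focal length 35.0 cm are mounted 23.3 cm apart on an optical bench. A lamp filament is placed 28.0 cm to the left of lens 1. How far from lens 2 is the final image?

11.1 cm

Lens 1: 1/d_i1 = 1/f₁ − 1/d_o1 = 1/(9.72) − 1/(28.0) = 0.06717, so d_i1 = 14.89 cm.
The intermediate image is 14.89 cm to the right of lens 1, which is 23.3 − (14.89) = 8.410 cm to the left of lens 2, so d_o2 = +8.410 cm.
Lens 2: 1/d_i2 = 1/f₂ − 1/d_o2 = 1/(35.0) − 1/(8.410) = -0.09033, so d_i2 = -11.1 cm.
The final image is virtual, 11.1 cm to the left of lens 2 (overall magnification ≈ -0.70).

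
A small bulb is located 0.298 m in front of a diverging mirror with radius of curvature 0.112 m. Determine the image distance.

f = R/2 = 0.112/2 = 0.05600 m; for a diverging mirror, f = -0.05600 m.
Mirror equation: 1/s_i = 1/f − 1/s_o = 1/(-0.05600) − 1/(0.298) = -17.86 − 3.356 = -21.21, so s_i = -0.0471 m.
The image is virtual, upright and reduced, behind the mirror.

0.0471 m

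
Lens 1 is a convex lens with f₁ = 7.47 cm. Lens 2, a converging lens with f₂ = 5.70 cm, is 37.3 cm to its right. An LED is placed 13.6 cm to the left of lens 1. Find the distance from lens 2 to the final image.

7.86 cm

Lens 1: 1/d_i1 = 1/f₁ − 1/d_o1 = 1/(7.47) − 1/(13.6) = 0.06034, so d_i1 = 16.57 cm.
The intermediate image is 16.57 cm to the right of lens 1, which is 37.3 − (16.57) = 20.73 cm to the left of lens 2, so d_o2 = +20.73 cm.
Lens 2: 1/d_i2 = 1/f₂ − 1/d_o2 = 1/(5.70) − 1/(20.73) = 0.1272, so d_i2 = 7.86 cm.
The final image is real, 7.86 cm to the right of lens 2 (overall magnification ≈ 0.46).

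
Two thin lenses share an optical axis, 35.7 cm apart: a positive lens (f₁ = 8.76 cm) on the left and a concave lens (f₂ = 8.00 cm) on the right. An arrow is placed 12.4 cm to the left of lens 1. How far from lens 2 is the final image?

Lens 1: 1/d_i1 = 1/f₁ − 1/d_o1 = 1/(8.76) − 1/(12.4) = 0.03351, so d_i1 = 29.84 cm.
The intermediate image is 29.84 cm to the right of lens 1, which is 35.7 − (29.84) = 5.860 cm to the left of lens 2, so d_o2 = +5.860 cm.
Lens 2 is diverging, so f₂ = −8.00 cm.
Lens 2: 1/d_i2 = 1/f₂ − 1/d_o2 = 1/(-8.00) − 1/(5.860) = -0.2956, so d_i2 = -3.38 cm.
The final image is virtual, 3.38 cm to the left of lens 2 (overall magnification ≈ -1.4).

3.38 cm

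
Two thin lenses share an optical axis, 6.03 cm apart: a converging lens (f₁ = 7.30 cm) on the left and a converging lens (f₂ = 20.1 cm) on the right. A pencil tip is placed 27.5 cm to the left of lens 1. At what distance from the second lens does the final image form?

3.27 cm

Lens 1: 1/d_i1 = 1/f₁ − 1/d_o1 = 1/(7.30) − 1/(27.5) = 0.1006, so d_i1 = 9.938 cm.
The intermediate image is 9.938 cm to the right of lens 1, which lies 3.908 cm to the right of lens 2 — a virtual object — so d_o2 = −3.908 cm.
Lens 2: 1/d_i2 = 1/f₂ − 1/d_o2 = 1/(20.1) − 1/(-3.908) = 0.3056, so d_i2 = 3.27 cm.
The final image is real, 3.27 cm to the right of lens 2 (overall magnification ≈ -0.30).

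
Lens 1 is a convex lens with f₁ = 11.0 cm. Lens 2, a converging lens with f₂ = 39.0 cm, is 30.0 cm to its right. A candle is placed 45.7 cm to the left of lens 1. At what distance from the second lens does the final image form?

25.8 cm

Lens 1: 1/d_i1 = 1/f₁ − 1/d_o1 = 1/(11.0) − 1/(45.7) = 0.06903, so d_i1 = 14.49 cm.
The intermediate image is 14.49 cm to the right of lens 1, which is 30.0 − (14.49) = 15.51 cm to the left of lens 2, so d_o2 = +15.51 cm.
Lens 2: 1/d_i2 = 1/f₂ − 1/d_o2 = 1/(39.0) − 1/(15.51) = -0.03883, so d_i2 = -25.8 cm.
The final image is virtual, 25.8 cm to the left of lens 2 (overall magnification ≈ -0.53).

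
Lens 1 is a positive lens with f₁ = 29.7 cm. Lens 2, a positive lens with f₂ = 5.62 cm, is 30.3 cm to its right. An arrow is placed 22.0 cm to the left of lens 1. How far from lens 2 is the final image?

Lens 1: 1/d_i1 = 1/f₁ − 1/d_o1 = 1/(29.7) − 1/(22.0) = -0.01178, so d_i1 = -84.86 cm.
The intermediate image is 84.86 cm to the left of lens 1 (virtual), which is 30.3 − (-84.86) = 115.2 cm to the left of lens 2, so d_o2 = +115.2 cm.
Lens 2: 1/d_i2 = 1/f₂ − 1/d_o2 = 1/(5.62) − 1/(115.2) = 0.1693, so d_i2 = 5.91 cm.
The final image is real, 5.91 cm to the right of lens 2 (overall magnification ≈ -0.20).

5.91 cm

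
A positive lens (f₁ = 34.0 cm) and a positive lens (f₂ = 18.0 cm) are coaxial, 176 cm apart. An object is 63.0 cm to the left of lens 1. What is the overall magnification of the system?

Lens 1: 1/d_i1 = 1/(34.0) − 1/(63.0) = 0.01354, so d_i1 = 73.86 cm; m₁ = −d_i1/d_o1 = -1.172.
d_o2 = 176 − (73.86) = 102.1 cm.
Lens 2: 1/d_i2 = 1/(18.0) − 1/(102.1) = 0.04576, so d_i2 = 21.85 cm; m₂ = −d_i2/d_o2 = -0.2140.
m = m₁·m₂ = (-1.172)(-0.2140) = +0.251.

m = +0.251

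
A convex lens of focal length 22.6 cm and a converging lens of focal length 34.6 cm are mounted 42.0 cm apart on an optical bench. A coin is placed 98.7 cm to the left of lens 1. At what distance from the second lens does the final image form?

Lens 1: 1/d_i1 = 1/f₁ − 1/d_o1 = 1/(22.6) − 1/(98.7) = 0.03412, so d_i1 = 29.31 cm.
The intermediate image is 29.31 cm to the right of lens 1, which is 42.0 − (29.31) = 12.69 cm to the left of lens 2, so d_o2 = +12.69 cm.
Lens 2: 1/d_i2 = 1/f₂ − 1/d_o2 = 1/(34.6) − 1/(12.69) = -0.04990, so d_i2 = -20.0 cm.
The final image is virtual, 20.0 cm to the left of lens 2 (overall magnification ≈ -0.47).

20.0 cm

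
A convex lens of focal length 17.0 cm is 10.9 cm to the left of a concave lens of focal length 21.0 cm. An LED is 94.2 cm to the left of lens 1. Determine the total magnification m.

m = -0.414

Lens 1: 1/d_i1 = 1/(17.0) − 1/(94.2) = 0.04821, so d_i1 = 20.74 cm; m₁ = −d_i1/d_o1 = -0.2202.
d_o2 = 10.9 − (20.74) = -9.840 cm (virtual object).
f₂ = −21.0 cm (diverging).
Lens 2: 1/d_i2 = 1/(-21.0) − 1/(-9.840) = 0.05401, so d_i2 = 18.52 cm; m₂ = −d_i2/d_o2 = +1.882.
m = m₁·m₂ = (-0.2202)(+1.882) = -0.414.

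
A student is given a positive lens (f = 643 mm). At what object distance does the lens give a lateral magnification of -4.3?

m = −d_i/d_o ⇒ d_i = −m·d_o.
1/f = 1/d_o + 1/d_i = 1/d_o − 1/(m·d_o) = (1 − 1/m)/d_o, so d_o = f(1 − 1/m) = (643.0)(1 − 1/(-4.3)) = 793 mm.

793 mm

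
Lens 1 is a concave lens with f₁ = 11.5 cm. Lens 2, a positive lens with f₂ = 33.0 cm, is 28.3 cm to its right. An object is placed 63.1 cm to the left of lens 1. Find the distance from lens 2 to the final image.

250 cm

Lens 1 is diverging, so f₁ = −11.5 cm.
Lens 1: 1/d_i1 = 1/f₁ − 1/d_o1 = 1/(-11.5) − 1/(63.1) = -0.1028, so d_i1 = -9.727 cm.
The intermediate image is 9.727 cm to the left of lens 1 (virtual), which is 28.3 − (-9.727) = 38.03 cm to the left of lens 2, so d_o2 = +38.03 cm.
Lens 2: 1/d_i2 = 1/f₂ − 1/d_o2 = 1/(33.0) − 1/(38.03) = 0.004008, so d_i2 = 250 cm.
The final image is real, 250 cm to the right of lens 2 (overall magnification ≈ -1.0).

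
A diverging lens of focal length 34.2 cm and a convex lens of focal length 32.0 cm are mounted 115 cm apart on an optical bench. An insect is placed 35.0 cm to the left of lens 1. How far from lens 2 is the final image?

Lens 1 is diverging, so f₁ = −34.2 cm.
Lens 1: 1/d_i1 = 1/f₁ − 1/d_o1 = 1/(-34.2) − 1/(35.0) = -0.05781, so d_i1 = -17.30 cm.
The intermediate image is 17.30 cm to the left of lens 1 (virtual), which is 115 − (-17.30) = 132.3 cm to the left of lens 2, so d_o2 = +132.3 cm.
Lens 2: 1/d_i2 = 1/f₂ − 1/d_o2 = 1/(32.0) − 1/(132.3) = 0.02369, so d_i2 = 42.2 cm.
The final image is real, 42.2 cm to the right of lens 2 (overall magnification ≈ -0.16).

42.2 cm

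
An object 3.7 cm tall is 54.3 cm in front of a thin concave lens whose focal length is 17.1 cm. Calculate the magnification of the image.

m = +0.239

For a concave lens, f = -17.1 cm.
1/d_i = 1/f − 1/d_o = 1/(-17.10) − 1/(54.3) = -0.07690, so d_i = -13.00 cm.
m = −d_i/d_o = −(-13.00)/(54.3) = +0.239.
The image is virtual, upright and reduced, on the same side as the object.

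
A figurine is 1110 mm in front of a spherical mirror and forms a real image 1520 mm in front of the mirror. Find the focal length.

f = 642 mm (concave)

Real image ⇒ d_i = +1520 mm.
1/f = 1/d_o + 1/d_i = 1/(1110) + 1/(1520) = 0.001559, so f = 642 mm.
Since f is positive, the spherical mirror is concave.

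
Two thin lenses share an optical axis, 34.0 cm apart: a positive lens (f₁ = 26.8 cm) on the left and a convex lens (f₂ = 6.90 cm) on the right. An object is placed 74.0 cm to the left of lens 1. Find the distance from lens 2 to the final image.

Lens 1: 1/d_i1 = 1/f₁ − 1/d_o1 = 1/(26.8) − 1/(74.0) = 0.02380, so d_i1 = 42.02 cm.
The intermediate image is 42.02 cm to the right of lens 1, which lies 8.020 cm to the right of lens 2 — a virtual object — so d_o2 = −8.020 cm.
Lens 2: 1/d_i2 = 1/f₂ − 1/d_o2 = 1/(6.90) − 1/(-8.020) = 0.2696, so d_i2 = 3.71 cm.
The final image is real, 3.71 cm to the right of lens 2 (overall magnification ≈ -0.26).

3.71 cm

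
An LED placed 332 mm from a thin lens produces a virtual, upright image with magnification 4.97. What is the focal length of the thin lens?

m = −d_i/d_o ⇒ d_i = −m·d_o = −(+4.97)·(332) = -1650 mm.
1/f = 1/d_o + 1/d_i = 1/(332) + 1/(-1650) = 0.002406, so f = 416 mm.
Since f is positive, the thin lens is converging.

f = 416 mm (converging)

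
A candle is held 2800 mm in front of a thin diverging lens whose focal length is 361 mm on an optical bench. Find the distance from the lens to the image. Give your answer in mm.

For a diverging lens, f = -361 mm.
Lens equation: 1/v = 1/f − 1/u = 1/(-361.0) − 1/(2800) = -0.002770 − 0.0003571 = -0.003127, so v = -320 mm.
The image is virtual, upright and reduced, on the same side as the object.

320 mm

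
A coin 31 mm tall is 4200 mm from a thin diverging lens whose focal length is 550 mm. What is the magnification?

m = +0.116

For a diverging lens, f = -550 mm.
1/d_i = 1/f − 1/d_o = 1/(-550.0) − 1/(4200) = -0.002056, so d_i = -486.3 mm.
m = −d_i/d_o = −(-486.3)/(4200) = +0.116.
The image is virtual, upright and reduced, on the same side as the object.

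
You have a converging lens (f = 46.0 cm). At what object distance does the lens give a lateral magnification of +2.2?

m = −d_i/d_o ⇒ d_i = −m·d_o.
1/f = 1/d_o + 1/d_i = 1/d_o − 1/(m·d_o) = (1 − 1/m)/d_o, so d_o = f(1 − 1/m) = (46.00)(1 − 1/(+2.2)) = 25.1 cm.

25.1 cm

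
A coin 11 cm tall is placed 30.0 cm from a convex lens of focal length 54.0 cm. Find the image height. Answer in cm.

1/d_i = 1/f − 1/d_o = 1/(54.00) − 1/(30.0) = -0.01481, so d_i = -67.50 cm.
m = −d_i/d_o = +2.250.
|h_i| = |m|·h_o = 2.250 × 11 = 24.8 cm. The image is virtual, upright and enlarged, on the same side as the object.

24.8 cm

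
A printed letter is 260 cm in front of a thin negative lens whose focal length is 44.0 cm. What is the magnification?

For a negative lens, f = -44.0 cm.
1/d_i = 1/f − 1/d_o = 1/(-44.00) − 1/(260) = -0.02657, so d_i = -37.63 cm.
m = −d_i/d_o = −(-37.63)/(260) = +0.145.
The image is virtual, upright and reduced, on the same side as the object.

m = +0.145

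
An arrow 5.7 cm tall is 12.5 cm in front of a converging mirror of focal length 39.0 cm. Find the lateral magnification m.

1/d_i = 1/f − 1/d_o = 1/(39.00) − 1/(12.5) = -0.05436, so d_i = -18.40 cm.
m = −d_i/d_o = −(-18.40)/(12.5) = +1.47.
The image is virtual, upright and enlarged, behind the mirror.

m = +1.47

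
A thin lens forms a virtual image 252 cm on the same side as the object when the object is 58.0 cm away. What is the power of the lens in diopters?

Virtual image ⇒ d_i = −252 cm.
1/f = 1/d_o + 1/d_i = 1/(58.0) + 1/(-252) = 0.01327 cm⁻¹.
f = 75.34 cm = 0.7534 m, so P = 1/f = +1.33 D.

P = +1.33 D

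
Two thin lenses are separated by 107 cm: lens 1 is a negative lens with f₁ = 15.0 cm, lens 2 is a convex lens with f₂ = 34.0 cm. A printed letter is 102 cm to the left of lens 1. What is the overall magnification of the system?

f₁ = −15.0 cm (diverging).
Lens 1: 1/d_i1 = 1/(-15.0) − 1/(102) = -0.07647, so d_i1 = -13.08 cm; m₁ = −d_i1/d_o1 = +0.1282.
d_o2 = 107 − (-13.08) = 120.1 cm.
Lens 2: 1/d_i2 = 1/(34.0) − 1/(120.1) = 0.02109, so d_i2 = 47.43 cm; m₂ = −d_i2/d_o2 = -0.3949.
m = m₁·m₂ = (+0.1282)(-0.3949) = -0.0506.

m = -0.0506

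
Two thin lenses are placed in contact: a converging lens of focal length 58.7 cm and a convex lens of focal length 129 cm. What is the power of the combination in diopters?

P₁ = 1/f₁ = 1/(0.587 m) = +1.704 D; P₂ = 1/f₂ = 1/(1.29 m) = +0.7752 D.
For thin lenses in contact, P = P₁ + P₂ = (+1.704) + (+0.7752) = +2.48 D.

P = +2.48 D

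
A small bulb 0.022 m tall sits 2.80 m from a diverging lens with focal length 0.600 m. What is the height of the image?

For a diverging lens, f = -0.600 m.
1/d_i = 1/f − 1/d_o = 1/(-0.6000) − 1/(2.80) = -2.024, so d_i = -0.4941 m.
m = −d_i/d_o = +0.1765.
|h_i| = |m|·h_o = 0.1765 × 0.022 = 0.00388 m. The image is virtual, upright and reduced, on the same side as the object.

0.00388 m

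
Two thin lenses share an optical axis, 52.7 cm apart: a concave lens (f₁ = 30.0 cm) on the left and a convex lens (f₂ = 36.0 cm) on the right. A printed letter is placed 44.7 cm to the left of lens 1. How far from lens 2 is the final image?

Lens 1 is diverging, so f₁ = −30.0 cm.
Lens 1: 1/d_i1 = 1/f₁ − 1/d_o1 = 1/(-30.0) − 1/(44.7) = -0.05570, so d_i1 = -17.95 cm.
The intermediate image is 17.95 cm to the left of lens 1 (virtual), which is 52.7 − (-17.95) = 70.65 cm to the left of lens 2, so d_o2 = +70.65 cm.
Lens 2: 1/d_i2 = 1/f₂ − 1/d_o2 = 1/(36.0) − 1/(70.65) = 0.01362, so d_i2 = 73.4 cm.
The final image is real, 73.4 cm to the right of lens 2 (overall magnification ≈ -0.42).

73.4 cm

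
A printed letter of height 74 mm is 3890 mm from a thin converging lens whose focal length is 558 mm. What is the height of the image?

1/d_i = 1/f − 1/d_o = 1/(558.0) − 1/(3890) = 0.001535, so d_i = 651.4 mm.
m = −d_i/d_o = -0.1675.
|h_i| = |m|·h_o = 0.1675 × 74 = 12.4 mm. The image is real, inverted and reduced, on the far side of the lens.

12.4 mm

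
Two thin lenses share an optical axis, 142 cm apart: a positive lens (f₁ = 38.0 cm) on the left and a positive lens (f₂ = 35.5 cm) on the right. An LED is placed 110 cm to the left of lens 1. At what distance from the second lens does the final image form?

Lens 1: 1/d_i1 = 1/f₁ − 1/d_o1 = 1/(38.0) − 1/(110) = 0.01722, so d_i1 = 58.06 cm.
The intermediate image is 58.06 cm to the right of lens 1, which is 142 − (58.06) = 83.94 cm to the left of lens 2, so d_o2 = +83.94 cm.
Lens 2: 1/d_i2 = 1/f₂ − 1/d_o2 = 1/(35.5) − 1/(83.94) = 0.01626, so d_i2 = 61.5 cm.
The final image is real, 61.5 cm to the right of lens 2 (overall magnification ≈ 0.39).

61.5 cm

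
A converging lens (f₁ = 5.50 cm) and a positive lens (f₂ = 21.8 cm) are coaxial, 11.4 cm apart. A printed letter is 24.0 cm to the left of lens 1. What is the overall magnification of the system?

Lens 1: 1/d_i1 = 1/(5.50) − 1/(24.0) = 0.1402, so d_i1 = 7.135 cm; m₁ = −d_i1/d_o1 = -0.2973.
d_o2 = 11.4 − (7.135) = 4.265 cm.
Lens 2: 1/d_i2 = 1/(21.8) − 1/(4.265) = -0.1886, so d_i2 = -5.302 cm; m₂ = −d_i2/d_o2 = +1.243.
m = m₁·m₂ = (-0.2973)(+1.243) = -0.370.

m = -0.370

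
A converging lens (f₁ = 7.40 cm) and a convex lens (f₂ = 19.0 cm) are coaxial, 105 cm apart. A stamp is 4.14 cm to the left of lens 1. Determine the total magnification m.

Lens 1: 1/d_i1 = 1/(7.40) − 1/(4.14) = -0.1064, so d_i1 = -9.398 cm; m₁ = −d_i1/d_o1 = +2.270.
d_o2 = 105 − (-9.398) = 114.4 cm.
Lens 2: 1/d_i2 = 1/(19.0) − 1/(114.4) = 0.04389, so d_i2 = 22.78 cm; m₂ = −d_i2/d_o2 = -0.1992.
m = m₁·m₂ = (+2.270)(-0.1992) = -0.452.

m = -0.452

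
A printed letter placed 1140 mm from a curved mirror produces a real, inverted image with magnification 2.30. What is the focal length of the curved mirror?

f = 795 mm (concave)

m = −d_i/d_o ⇒ d_i = −m·d_o = −(-2.30)·(1140) = 2622 mm.
1/f = 1/d_o + 1/d_i = 1/(1140) + 1/(2622) = 0.001259, so f = 795 mm.
Since f is positive, the curved mirror is concave.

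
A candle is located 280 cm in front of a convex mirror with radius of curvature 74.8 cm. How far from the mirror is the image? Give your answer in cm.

33.0 cm

f = R/2 = 74.8/2 = 37.40 cm; for a convex mirror, f = -37.40 cm.
Mirror equation: 1/s_i = 1/f − 1/s_o = 1/(-37.40) − 1/(280) = -0.02674 − 0.003571 = -0.03031, so s_i = -33.0 cm.
The image is virtual, upright and reduced, behind the mirror.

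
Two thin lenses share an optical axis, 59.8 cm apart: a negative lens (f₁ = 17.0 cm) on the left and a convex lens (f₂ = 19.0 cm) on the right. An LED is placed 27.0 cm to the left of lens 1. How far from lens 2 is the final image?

26.0 cm

Lens 1 is diverging, so f₁ = −17.0 cm.
Lens 1: 1/d_i1 = 1/f₁ − 1/d_o1 = 1/(-17.0) − 1/(27.0) = -0.09586, so d_i1 = -10.43 cm.
The intermediate image is 10.43 cm to the left of lens 1 (virtual), which is 59.8 − (-10.43) = 70.23 cm to the left of lens 2, so d_o2 = +70.23 cm.
Lens 2: 1/d_i2 = 1/f₂ − 1/d_o2 = 1/(19.0) − 1/(70.23) = 0.03839, so d_i2 = 26.0 cm.
The final image is real, 26.0 cm to the right of lens 2 (overall magnification ≈ -0.14).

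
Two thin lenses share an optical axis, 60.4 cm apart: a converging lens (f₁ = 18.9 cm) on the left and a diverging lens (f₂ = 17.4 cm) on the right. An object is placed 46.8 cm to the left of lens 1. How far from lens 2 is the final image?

Lens 1: 1/d_i1 = 1/f₁ − 1/d_o1 = 1/(18.9) − 1/(46.8) = 0.03154, so d_i1 = 31.70 cm.
The intermediate image is 31.70 cm to the right of lens 1, which is 60.4 − (31.70) = 28.70 cm to the left of lens 2, so d_o2 = +28.70 cm.
Lens 2 is diverging, so f₂ = −17.4 cm.
Lens 2: 1/d_i2 = 1/f₂ − 1/d_o2 = 1/(-17.4) − 1/(28.70) = -0.09231, so d_i2 = -10.8 cm.
The final image is virtual, 10.8 cm to the left of lens 2 (overall magnification ≈ -0.26).

10.8 cm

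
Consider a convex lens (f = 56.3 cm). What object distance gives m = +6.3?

m = −d_i/d_o ⇒ d_i = −m·d_o.
1/f = 1/d_o + 1/d_i = 1/d_o − 1/(m·d_o) = (1 − 1/m)/d_o, so d_o = f(1 − 1/m) = (56.30)(1 − 1/(+6.3)) = 47.4 cm.

47.4 cm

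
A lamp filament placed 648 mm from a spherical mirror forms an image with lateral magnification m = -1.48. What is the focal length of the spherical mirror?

f = 387 mm (concave)

m = −d_i/d_o ⇒ d_i = −m·d_o = −(-1.48)·(648) = 959.0 mm.
1/f = 1/d_o + 1/d_i = 1/(648) + 1/(959.0) = 0.002586, so f = 387 mm.
Since f is positive, the spherical mirror is concave.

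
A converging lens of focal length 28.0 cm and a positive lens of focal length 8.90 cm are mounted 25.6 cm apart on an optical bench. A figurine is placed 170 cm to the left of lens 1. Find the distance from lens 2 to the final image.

Lens 1: 1/d_i1 = 1/f₁ − 1/d_o1 = 1/(28.0) − 1/(170) = 0.02983, so d_i1 = 33.52 cm.
The intermediate image is 33.52 cm to the right of lens 1, which lies 7.920 cm to the right of lens 2 — a virtual object — so d_o2 = −7.920 cm.
Lens 2: 1/d_i2 = 1/f₂ − 1/d_o2 = 1/(8.90) − 1/(-7.920) = 0.2386, so d_i2 = 4.19 cm.
The final image is real, 4.19 cm to the right of lens 2 (overall magnification ≈ -0.10).

4.19 cm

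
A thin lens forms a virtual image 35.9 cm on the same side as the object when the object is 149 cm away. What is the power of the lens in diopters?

Virtual image ⇒ d_i = −35.9 cm.
1/f = 1/d_o + 1/d_i = 1/(149) + 1/(-35.9) = -0.02114 cm⁻¹.
f = -47.30 cm = -0.4730 m, so P = 1/f = -2.11 D.

P = -2.11 D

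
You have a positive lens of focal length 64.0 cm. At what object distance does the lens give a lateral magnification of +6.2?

53.7 cm

m = −d_i/d_o ⇒ d_i = −m·d_o.
1/f = 1/d_o + 1/d_i = 1/d_o − 1/(m·d_o) = (1 − 1/m)/d_o, so d_o = f(1 − 1/m) = (64.00)(1 − 1/(+6.2)) = 53.7 cm.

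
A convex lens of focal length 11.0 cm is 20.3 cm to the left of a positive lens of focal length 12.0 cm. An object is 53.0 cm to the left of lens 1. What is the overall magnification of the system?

Lens 1: 1/d_i1 = 1/(11.0) − 1/(53.0) = 0.07204, so d_i1 = 13.88 cm; m₁ = −d_i1/d_o1 = -0.2619.
d_o2 = 20.3 − (13.88) = 6.420 cm.
Lens 2: 1/d_i2 = 1/(12.0) − 1/(6.420) = -0.07243, so d_i2 = -13.81 cm; m₂ = −d_i2/d_o2 = +2.151.
m = m₁·m₂ = (-0.2619)(+2.151) = -0.563.

m = -0.563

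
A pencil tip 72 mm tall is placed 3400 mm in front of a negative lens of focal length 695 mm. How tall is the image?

For a negative lens, f = -695 mm.
1/d_i = 1/f − 1/d_o = 1/(-695.0) − 1/(3400) = -0.001733, so d_i = -577.0 mm.
m = −d_i/d_o = +0.1697.
|h_i| = |m|·h_o = 0.1697 × 72 = 12.2 mm. The image is virtual, upright and reduced, on the same side as the object.

12.2 mm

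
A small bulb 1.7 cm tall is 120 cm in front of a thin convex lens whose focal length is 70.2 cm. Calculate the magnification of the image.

1/d_i = 1/f − 1/d_o = 1/(70.20) − 1/(120) = 0.005912, so d_i = 169.2 cm.
m = −d_i/d_o = −(169.2)/(120) = -1.41.
The image is real, inverted and enlarged, on the far side of the lens.

m = -1.41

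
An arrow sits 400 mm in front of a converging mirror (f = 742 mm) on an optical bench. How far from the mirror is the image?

868 mm

Mirror equation: 1/v = 1/f − 1/u = 1/(742.0) − 1/(400) = 0.001348 − 0.002500 = -0.001152, so v = -868 mm.
The image is virtual, upright and enlarged, behind the mirror.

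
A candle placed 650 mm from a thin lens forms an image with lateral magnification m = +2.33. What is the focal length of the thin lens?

f = 1140 mm (converging)

m = −d_i/d_o ⇒ d_i = −m·d_o = −(+2.33)·(650) = -1515 mm.
1/f = 1/d_o + 1/d_i = 1/(650) + 1/(-1515) = 0.0008784, so f = 1140 mm.
Since f is positive, the thin lens is converging.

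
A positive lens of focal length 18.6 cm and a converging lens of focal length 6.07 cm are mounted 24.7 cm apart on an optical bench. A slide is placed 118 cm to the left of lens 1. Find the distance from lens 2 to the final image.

4.61 cm

Lens 1: 1/d_i1 = 1/f₁ − 1/d_o1 = 1/(18.6) − 1/(118) = 0.04529, so d_i1 = 22.08 cm.
The intermediate image is 22.08 cm to the right of lens 1, which is 24.7 − (22.08) = 2.620 cm to the left of lens 2, so d_o2 = +2.620 cm.
Lens 2: 1/d_i2 = 1/f₂ − 1/d_o2 = 1/(6.07) − 1/(2.620) = -0.2169, so d_i2 = -4.61 cm.
The final image is virtual, 4.61 cm to the left of lens 2 (overall magnification ≈ -0.33).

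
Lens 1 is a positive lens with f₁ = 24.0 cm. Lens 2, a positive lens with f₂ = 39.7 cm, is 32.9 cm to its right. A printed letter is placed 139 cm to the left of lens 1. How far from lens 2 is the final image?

4.31 cm

Lens 1: 1/d_i1 = 1/f₁ − 1/d_o1 = 1/(24.0) − 1/(139) = 0.03447, so d_i1 = 29.01 cm.
The intermediate image is 29.01 cm to the right of lens 1, which is 32.9 − (29.01) = 3.890 cm to the left of lens 2, so d_o2 = +3.890 cm.
Lens 2: 1/d_i2 = 1/f₂ − 1/d_o2 = 1/(39.7) − 1/(3.890) = -0.2319, so d_i2 = -4.31 cm.
The final image is virtual, 4.31 cm to the left of lens 2 (overall magnification ≈ -0.23).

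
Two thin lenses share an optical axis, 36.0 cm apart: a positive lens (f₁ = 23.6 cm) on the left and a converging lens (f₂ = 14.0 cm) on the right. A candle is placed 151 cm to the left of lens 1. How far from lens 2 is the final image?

18.8 cm

Lens 1: 1/d_i1 = 1/f₁ − 1/d_o1 = 1/(23.6) − 1/(151) = 0.03575, so d_i1 = 27.97 cm.
The intermediate image is 27.97 cm to the right of lens 1, which is 36.0 − (27.97) = 8.030 cm to the left of lens 2, so d_o2 = +8.030 cm.
Lens 2: 1/d_i2 = 1/f₂ − 1/d_o2 = 1/(14.0) − 1/(8.030) = -0.05310, so d_i2 = -18.8 cm.
The final image is virtual, 18.8 cm to the left of lens 2 (overall magnification ≈ -0.43).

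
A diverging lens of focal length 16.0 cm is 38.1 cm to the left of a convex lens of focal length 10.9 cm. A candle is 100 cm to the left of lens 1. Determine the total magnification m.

m = -0.0367

f₁ = −16.0 cm (diverging).
Lens 1: 1/d_i1 = 1/(-16.0) − 1/(100) = -0.07250, so d_i1 = -13.79 cm; m₁ = −d_i1/d_o1 = +0.1379.
d_o2 = 38.1 − (-13.79) = 51.89 cm.
Lens 2: 1/d_i2 = 1/(10.9) − 1/(51.89) = 0.07247, so d_i2 = 13.80 cm; m₂ = −d_i2/d_o2 = -0.2659.
m = m₁·m₂ = (+0.1379)(-0.2659) = -0.0367.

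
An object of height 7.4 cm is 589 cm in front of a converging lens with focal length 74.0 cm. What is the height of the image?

1.06 cm

1/d_i = 1/f − 1/d_o = 1/(74.00) − 1/(589) = 0.01182, so d_i = 84.63 cm.
m = −d_i/d_o = -0.1437.
|h_i| = |m|·h_o = 0.1437 × 7.4 = 1.06 cm. The image is real, inverted and reduced, on the far side of the lens.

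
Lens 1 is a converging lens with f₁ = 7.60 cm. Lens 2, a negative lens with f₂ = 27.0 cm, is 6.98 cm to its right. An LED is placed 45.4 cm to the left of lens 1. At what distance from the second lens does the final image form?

2.33 cm

Lens 1: 1/d_i1 = 1/f₁ − 1/d_o1 = 1/(7.60) − 1/(45.4) = 0.1096, so d_i1 = 9.128 cm.
The intermediate image is 9.128 cm to the right of lens 1, which lies 2.148 cm to the right of lens 2 — a virtual object — so d_o2 = −2.148 cm.
Lens 2 is diverging, so f₂ = −27.0 cm.
Lens 2: 1/d_i2 = 1/f₂ − 1/d_o2 = 1/(-27.0) − 1/(-2.148) = 0.4285, so d_i2 = 2.33 cm.
The final image is real, 2.33 cm to the right of lens 2 (overall magnification ≈ -0.22).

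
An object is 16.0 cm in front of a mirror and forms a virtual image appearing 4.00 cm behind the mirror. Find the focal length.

f = -5.33 cm (convex)

Virtual image ⇒ d_i = −4.00 cm.
1/f = 1/d_o + 1/d_i = 1/(16.0) + 1/(-4.00) = -0.1875, so f = -5.33 cm.
Since f is negative, the mirror is convex.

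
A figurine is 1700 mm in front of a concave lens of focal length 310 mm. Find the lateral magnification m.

For a concave lens, f = -310 mm.
1/d_i = 1/f − 1/d_o = 1/(-310.0) − 1/(1700) = -0.003814, so d_i = -262.2 mm.
m = −d_i/d_o = −(-262.2)/(1700) = +0.154.
The image is virtual, upright and reduced, on the same side as the object.

m = +0.154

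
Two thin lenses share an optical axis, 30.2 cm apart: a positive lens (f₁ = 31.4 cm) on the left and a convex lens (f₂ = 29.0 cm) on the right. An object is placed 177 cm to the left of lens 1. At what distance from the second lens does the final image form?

Lens 1: 1/d_i1 = 1/f₁ − 1/d_o1 = 1/(31.4) − 1/(177) = 0.02620, so d_i1 = 38.17 cm.
The intermediate image is 38.17 cm to the right of lens 1, which lies 7.970 cm to the right of lens 2 — a virtual object — so d_o2 = −7.970 cm.
Lens 2: 1/d_i2 = 1/f₂ − 1/d_o2 = 1/(29.0) − 1/(-7.970) = 0.1600, so d_i2 = 6.25 cm.
The final image is real, 6.25 cm to the right of lens 2 (overall magnification ≈ -0.17).

6.25 cm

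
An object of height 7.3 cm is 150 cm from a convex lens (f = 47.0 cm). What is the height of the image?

1/d_i = 1/f − 1/d_o = 1/(47.00) − 1/(150) = 0.01461, so d_i = 68.45 cm.
m = −d_i/d_o = -0.4563.
|h_i| = |m|·h_o = 0.4563 × 7.3 = 3.33 cm. The image is real, inverted and reduced, on the far side of the lens.

3.33 cm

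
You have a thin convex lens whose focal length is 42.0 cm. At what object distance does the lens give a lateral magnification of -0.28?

192 cm

m = −d_i/d_o ⇒ d_i = −m·d_o.
1/f = 1/d_o + 1/d_i = 1/d_o − 1/(m·d_o) = (1 − 1/m)/d_o, so d_o = f(1 − 1/m) = (42.00)(1 − 1/(-0.28)) = 192 cm.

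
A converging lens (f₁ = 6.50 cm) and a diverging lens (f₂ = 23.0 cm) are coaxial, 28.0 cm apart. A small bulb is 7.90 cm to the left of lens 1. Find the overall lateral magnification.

m = -7.46

Lens 1: 1/d_i1 = 1/(6.50) − 1/(7.90) = 0.02726, so d_i1 = 36.68 cm; m₁ = −d_i1/d_o1 = -4.643.
d_o2 = 28.0 − (36.68) = -8.680 cm (virtual object).
f₂ = −23.0 cm (diverging).
Lens 2: 1/d_i2 = 1/(-23.0) − 1/(-8.680) = 0.07173, so d_i2 = 13.94 cm; m₂ = −d_i2/d_o2 = +1.606.
m = m₁·m₂ = (-4.643)(+1.606) = -7.46.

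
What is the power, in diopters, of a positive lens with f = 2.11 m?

P = +0.474 D

P = 1/f = 1/(2.11 m) = +0.474 D.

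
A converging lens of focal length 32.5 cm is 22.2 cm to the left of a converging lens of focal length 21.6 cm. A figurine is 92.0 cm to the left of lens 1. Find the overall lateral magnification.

Lens 1: 1/d_i1 = 1/(32.5) − 1/(92.0) = 0.01990, so d_i1 = 50.25 cm; m₁ = −d_i1/d_o1 = -0.5462.
d_o2 = 22.2 − (50.25) = -28.05 cm (virtual object).
Lens 2: 1/d_i2 = 1/(21.6) − 1/(-28.05) = 0.08195, so d_i2 = 12.20 cm; m₂ = −d_i2/d_o2 = +0.4350.
m = m₁·m₂ = (-0.5462)(+0.4350) = -0.238.

m = -0.238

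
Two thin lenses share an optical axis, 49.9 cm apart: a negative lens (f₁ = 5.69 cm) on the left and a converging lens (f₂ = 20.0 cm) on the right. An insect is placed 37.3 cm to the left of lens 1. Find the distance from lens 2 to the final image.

Lens 1 is diverging, so f₁ = −5.69 cm.
Lens 1: 1/d_i1 = 1/f₁ − 1/d_o1 = 1/(-5.69) − 1/(37.3) = -0.2026, so d_i1 = -4.937 cm.
The intermediate image is 4.937 cm to the left of lens 1 (virtual), which is 49.9 − (-4.937) = 54.84 cm to the left of lens 2, so d_o2 = +54.84 cm.
Lens 2: 1/d_i2 = 1/f₂ − 1/d_o2 = 1/(20.0) − 1/(54.84) = 0.03177, so d_i2 = 31.5 cm.
The final image is real, 31.5 cm to the right of lens 2 (overall magnification ≈ -0.076).

31.5 cm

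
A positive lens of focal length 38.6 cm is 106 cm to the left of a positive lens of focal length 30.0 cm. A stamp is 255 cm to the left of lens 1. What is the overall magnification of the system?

m = +0.175

Lens 1: 1/d_i1 = 1/(38.6) − 1/(255) = 0.02199, so d_i1 = 45.49 cm; m₁ = −d_i1/d_o1 = -0.1784.
d_o2 = 106 − (45.49) = 60.51 cm.
Lens 2: 1/d_i2 = 1/(30.0) − 1/(60.51) = 0.01681, so d_i2 = 59.50 cm; m₂ = −d_i2/d_o2 = -0.9833.
m = m₁·m₂ = (-0.1784)(-0.9833) = +0.175.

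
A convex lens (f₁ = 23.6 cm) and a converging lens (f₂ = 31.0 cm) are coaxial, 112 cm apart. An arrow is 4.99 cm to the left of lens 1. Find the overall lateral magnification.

Lens 1: 1/d_i1 = 1/(23.6) − 1/(4.99) = -0.1580, so d_i1 = -6.328 cm; m₁ = −d_i1/d_o1 = +1.268.
d_o2 = 112 − (-6.328) = 118.3 cm.
Lens 2: 1/d_i2 = 1/(31.0) − 1/(118.3) = 0.02380, so d_i2 = 42.01 cm; m₂ = −d_i2/d_o2 = -0.3551.
m = m₁·m₂ = (+1.268)(-0.3551) = -0.450.

m = -0.450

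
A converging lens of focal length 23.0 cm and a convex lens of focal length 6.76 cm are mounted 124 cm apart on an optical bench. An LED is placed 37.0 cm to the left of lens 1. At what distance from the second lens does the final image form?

Lens 1: 1/d_i1 = 1/f₁ − 1/d_o1 = 1/(23.0) − 1/(37.0) = 0.01645, so d_i1 = 60.79 cm.
The intermediate image is 60.79 cm to the right of lens 1, which is 124 − (60.79) = 63.21 cm to the left of lens 2, so d_o2 = +63.21 cm.
Lens 2: 1/d_i2 = 1/f₂ − 1/d_o2 = 1/(6.76) − 1/(63.21) = 0.1321, so d_i2 = 7.57 cm.
The final image is real, 7.57 cm to the right of lens 2 (overall magnification ≈ 0.20).

7.57 cm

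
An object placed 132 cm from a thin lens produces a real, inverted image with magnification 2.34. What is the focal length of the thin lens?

m = −d_i/d_o ⇒ d_i = −m·d_o = −(-2.34)·(132) = 308.9 cm.
1/f = 1/d_o + 1/d_i = 1/(132) + 1/(308.9) = 0.01081, so f = 92.5 cm.
Since f is positive, the thin lens is converging.

f = 92.5 cm (converging)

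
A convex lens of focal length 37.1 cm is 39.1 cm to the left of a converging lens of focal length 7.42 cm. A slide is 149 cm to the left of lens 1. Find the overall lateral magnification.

m = -0.139

Lens 1: 1/d_i1 = 1/(37.1) − 1/(149) = 0.02024, so d_i1 = 49.40 cm; m₁ = −d_i1/d_o1 = -0.3315.
d_o2 = 39.1 − (49.40) = -10.30 cm (virtual object).
Lens 2: 1/d_i2 = 1/(7.42) − 1/(-10.30) = 0.2319, so d_i2 = 4.313 cm; m₂ = −d_i2/d_o2 = +0.4187.
m = m₁·m₂ = (-0.3315)(+0.4187) = -0.139.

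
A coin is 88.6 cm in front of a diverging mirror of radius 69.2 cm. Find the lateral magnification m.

m = +0.281

f = R/2 = 69.2/2 = 34.60 cm; for a diverging mirror, f = -34.60 cm.
1/d_i = 1/f − 1/d_o = 1/(-34.60) − 1/(88.6) = -0.04019, so d_i = -24.88 cm.
m = −d_i/d_o = −(-24.88)/(88.6) = +0.281.
The image is virtual, upright and reduced, behind the mirror.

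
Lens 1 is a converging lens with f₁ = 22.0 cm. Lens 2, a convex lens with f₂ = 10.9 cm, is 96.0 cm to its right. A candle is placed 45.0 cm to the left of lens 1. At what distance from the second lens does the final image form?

13.7 cm

Lens 1: 1/d_i1 = 1/f₁ − 1/d_o1 = 1/(22.0) − 1/(45.0) = 0.02323, so d_i1 = 43.04 cm.
The intermediate image is 43.04 cm to the right of lens 1, which is 96.0 − (43.04) = 52.96 cm to the left of lens 2, so d_o2 = +52.96 cm.
Lens 2: 1/d_i2 = 1/f₂ − 1/d_o2 = 1/(10.9) − 1/(52.96) = 0.07286, so d_i2 = 13.7 cm.
The final image is real, 13.7 cm to the right of lens 2 (overall magnification ≈ 0.25).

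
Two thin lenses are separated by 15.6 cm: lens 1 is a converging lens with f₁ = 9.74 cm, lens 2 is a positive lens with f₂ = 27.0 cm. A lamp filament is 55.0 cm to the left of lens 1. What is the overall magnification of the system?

m = -0.250

Lens 1: 1/d_i1 = 1/(9.74) − 1/(55.0) = 0.08449, so d_i1 = 11.84 cm; m₁ = −d_i1/d_o1 = -0.2153.
d_o2 = 15.6 − (11.84) = 3.760 cm.
Lens 2: 1/d_i2 = 1/(27.0) − 1/(3.760) = -0.2289, so d_i2 = -4.368 cm; m₂ = −d_i2/d_o2 = +1.162.
m = m₁·m₂ = (-0.2153)(+1.162) = -0.250.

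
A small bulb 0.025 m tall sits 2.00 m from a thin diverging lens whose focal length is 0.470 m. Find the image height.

0.00476 m

For a diverging lens, f = -0.470 m.
1/d_i = 1/f − 1/d_o = 1/(-0.4700) − 1/(2.00) = -2.628, so d_i = -0.3806 m.
m = −d_i/d_o = +0.1903.
|h_i| = |m|·h_o = 0.1903 × 0.025 = 0.00476 m. The image is virtual, upright and reduced, on the same side as the object.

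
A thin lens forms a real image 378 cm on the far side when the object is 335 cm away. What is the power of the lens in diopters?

d_i = +378 cm.
1/f = 1/d_o + 1/d_i = 1/(335) + 1/(378) = 0.005631 cm⁻¹.
f = 177.6 cm = 1.776 m, so P = 1/f = +0.563 D.

P = +0.563 D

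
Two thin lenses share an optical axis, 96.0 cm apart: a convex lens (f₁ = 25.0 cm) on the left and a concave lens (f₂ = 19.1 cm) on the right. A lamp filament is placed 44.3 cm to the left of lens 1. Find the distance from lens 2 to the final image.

12.8 cm

Lens 1: 1/d_i1 = 1/f₁ − 1/d_o1 = 1/(25.0) − 1/(44.3) = 0.01743, so d_i1 = 57.38 cm.
The intermediate image is 57.38 cm to the right of lens 1, which is 96.0 − (57.38) = 38.62 cm to the left of lens 2, so d_o2 = +38.62 cm.
Lens 2 is diverging, so f₂ = −19.1 cm.
Lens 2: 1/d_i2 = 1/f₂ − 1/d_o2 = 1/(-19.1) − 1/(38.62) = -0.07825, so d_i2 = -12.8 cm.
The final image is virtual, 12.8 cm to the left of lens 2 (overall magnification ≈ -0.43).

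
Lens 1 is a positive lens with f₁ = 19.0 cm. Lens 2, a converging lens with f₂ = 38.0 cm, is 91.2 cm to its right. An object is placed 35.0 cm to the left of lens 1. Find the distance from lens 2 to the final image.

162 cm

Lens 1: 1/d_i1 = 1/f₁ − 1/d_o1 = 1/(19.0) − 1/(35.0) = 0.02406, so d_i1 = 41.56 cm.
The intermediate image is 41.56 cm to the right of lens 1, which is 91.2 − (41.56) = 49.64 cm to the left of lens 2, so d_o2 = +49.64 cm.
Lens 2: 1/d_i2 = 1/f₂ − 1/d_o2 = 1/(38.0) − 1/(49.64) = 0.006171, so d_i2 = 162 cm.
The final image is real, 162 cm to the right of lens 2 (overall magnification ≈ 3.9).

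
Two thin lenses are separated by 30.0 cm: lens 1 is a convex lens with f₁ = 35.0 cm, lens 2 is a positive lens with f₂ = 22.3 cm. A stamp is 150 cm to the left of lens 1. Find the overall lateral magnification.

m = -0.179

Lens 1: 1/d_i1 = 1/(35.0) − 1/(150) = 0.02190, so d_i1 = 45.65 cm; m₁ = −d_i1/d_o1 = -0.3043.
d_o2 = 30.0 − (45.65) = -15.65 cm (virtual object).
Lens 2: 1/d_i2 = 1/(22.3) − 1/(-15.65) = 0.1087, so d_i2 = 9.196 cm; m₂ = −d_i2/d_o2 = +0.5876.
m = m₁·m₂ = (-0.3043)(+0.5876) = -0.179.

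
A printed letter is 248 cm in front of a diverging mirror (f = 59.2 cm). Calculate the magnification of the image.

For a diverging mirror, f = -59.2 cm.
1/d_i = 1/f − 1/d_o = 1/(-59.20) − 1/(248) = -0.02092, so d_i = -47.79 cm.
m = −d_i/d_o = −(-47.79)/(248) = +0.193.
The image is virtual, upright and reduced, behind the mirror.

m = +0.193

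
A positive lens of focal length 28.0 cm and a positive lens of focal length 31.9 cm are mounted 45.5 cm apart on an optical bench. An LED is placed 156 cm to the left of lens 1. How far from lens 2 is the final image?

17.7 cm

Lens 1: 1/d_i1 = 1/f₁ − 1/d_o1 = 1/(28.0) − 1/(156) = 0.02930, so d_i1 = 34.12 cm.
The intermediate image is 34.12 cm to the right of lens 1, which is 45.5 − (34.12) = 11.38 cm to the left of lens 2, so d_o2 = +11.38 cm.
Lens 2: 1/d_i2 = 1/f₂ − 1/d_o2 = 1/(31.9) − 1/(11.38) = -0.05653, so d_i2 = -17.7 cm.
The final image is virtual, 17.7 cm to the left of lens 2 (overall magnification ≈ -0.34).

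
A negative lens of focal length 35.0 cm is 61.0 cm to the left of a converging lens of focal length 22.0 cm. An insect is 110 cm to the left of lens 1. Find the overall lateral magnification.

f₁ = −35.0 cm (diverging).
Lens 1: 1/d_i1 = 1/(-35.0) − 1/(110) = -0.03766, so d_i1 = -26.55 cm; m₁ = −d_i1/d_o1 = +0.2414.
d_o2 = 61.0 − (-26.55) = 87.55 cm.
Lens 2: 1/d_i2 = 1/(22.0) − 1/(87.55) = 0.03403, so d_i2 = 29.38 cm; m₂ = −d_i2/d_o2 = -0.3356.
m = m₁·m₂ = (+0.2414)(-0.3356) = -0.0810.

m = -0.0810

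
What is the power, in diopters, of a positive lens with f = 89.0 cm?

f = 89.0 cm = 0.890 m.
P = 1/f = 1/(0.890 m) = +1.12 D.

P = +1.12 D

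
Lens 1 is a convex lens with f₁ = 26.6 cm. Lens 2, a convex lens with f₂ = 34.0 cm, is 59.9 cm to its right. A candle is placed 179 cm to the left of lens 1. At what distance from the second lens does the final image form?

Lens 1: 1/d_i1 = 1/f₁ − 1/d_o1 = 1/(26.6) − 1/(179) = 0.03201, so d_i1 = 31.24 cm.
The intermediate image is 31.24 cm to the right of lens 1, which is 59.9 − (31.24) = 28.66 cm to the left of lens 2, so d_o2 = +28.66 cm.
Lens 2: 1/d_i2 = 1/f₂ − 1/d_o2 = 1/(34.0) − 1/(28.66) = -0.005480, so d_i2 = -182 cm.
The final image is virtual, 182 cm to the left of lens 2 (overall magnification ≈ -1.1).

182 cm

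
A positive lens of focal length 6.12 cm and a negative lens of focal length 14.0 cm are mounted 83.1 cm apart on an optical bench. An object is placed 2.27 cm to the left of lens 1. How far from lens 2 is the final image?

Lens 1: 1/d_i1 = 1/f₁ − 1/d_o1 = 1/(6.12) − 1/(2.27) = -0.2771, so d_i1 = -3.608 cm.
The intermediate image is 3.608 cm to the left of lens 1 (virtual), which is 83.1 − (-3.608) = 86.71 cm to the left of lens 2, so d_o2 = +86.71 cm.
Lens 2 is diverging, so f₂ = −14.0 cm.
Lens 2: 1/d_i2 = 1/f₂ − 1/d_o2 = 1/(-14.0) − 1/(86.71) = -0.08296, so d_i2 = -12.1 cm.
The final image is virtual, 12.1 cm to the left of lens 2 (overall magnification ≈ 0.22).

12.1 cm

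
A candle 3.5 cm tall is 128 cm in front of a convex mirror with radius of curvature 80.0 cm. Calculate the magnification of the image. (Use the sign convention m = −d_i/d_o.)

f = R/2 = 80.0/2 = 40.00 cm; for a convex mirror, f = -40.00 cm.
1/d_i = 1/f − 1/d_o = 1/(-40.00) − 1/(128) = -0.03281, so d_i = -30.48 cm.
m = −d_i/d_o = −(-30.48)/(128) = +0.238.
The image is virtual, upright and reduced, behind the mirror.

m = +0.238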